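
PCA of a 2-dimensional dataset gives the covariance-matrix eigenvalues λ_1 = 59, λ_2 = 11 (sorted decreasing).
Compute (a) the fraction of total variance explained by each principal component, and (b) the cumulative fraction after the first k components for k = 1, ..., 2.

Step 1 — total variance = trace(Sigma) = Σ λ_i = 59 + 11 = 70.

Step 2 — fraction explained by component i = λ_i / Σ λ:
  PC1: 59/70 = 0.8429
  PC2: 11/70 = 0.1571

Step 3 — cumulative fraction after k components = (λ_1 + ... + λ_k) / Σ λ:
  k = 1: 59/70 = 0.8429
  k = 2: (59 + 11)/70 = 70/70 = 1

Summary (fraction, with percent):

explained: PC1 0.8429 (84.29%), PC2 0.1571 (15.71%);  cumulative: 0.8429, 1


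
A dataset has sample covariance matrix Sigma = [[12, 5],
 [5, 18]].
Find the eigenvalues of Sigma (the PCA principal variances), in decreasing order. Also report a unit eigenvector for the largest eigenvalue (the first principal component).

Step 1 — characteristic polynomial of 2×2 Sigma:
  det(Sigma - λI) = λ² - trace · λ + det = 0.
  trace = 12 + 18 = 30, det = 12·18 - (5)² = 191.
Step 2 — discriminant:
  Δ = trace² - 4·det = 900 - 764 = 136.
Step 3 — eigenvalues:
  λ = (trace ± √Δ)/2 = (30 ± 11.6619)/2,
  λ_1 = 20.831,  λ_2 = 9.169.

Step 4 — unit eigenvector for λ_1: solve (Sigma - λ_1 I)v = 0. First row:
  (12 - 20.831)·v_x + (5)·v_y = 0, i.e. (-8.831)·v_x + (5)·v_y = 0,
  so v ∝ (b, λ_1 - a) = (5, 8.831) = u.
  ||u|| = √((5)² + (8.831)²) = √(102.9857) ≈ 10.1482,
  v_1 = u/||u|| ≈ (0.4927, 0.8702) (||v_1|| = 1).

λ_1 = 20.831,  λ_2 = 9.169;  v_1 ≈ (0.4927, 0.8702)


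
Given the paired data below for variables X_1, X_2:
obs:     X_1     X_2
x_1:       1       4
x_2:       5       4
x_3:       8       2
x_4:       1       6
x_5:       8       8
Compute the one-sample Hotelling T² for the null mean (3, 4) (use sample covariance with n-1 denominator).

Step 1 — sample mean vector:
  mean(X_1) = (1 + 5 + 8 + 1 + 8) / 5 = 23/5 = 4.6
  mean(X_2) = (4 + 4 + 2 + 6 + 8) / 5 = 24/5 = 4.8
  x̄ = (4.6, 4.8),  deviation x̄ - mu_0 = (4.6, 4.8) - (3, 4) = (1.6, 0.8).

Step 2 — sample covariance matrix, S[i,j] = (1/(n-1)) · Σ_k (x_{k,i} - mean_i) · (x_{k,j} - mean_j), divisor n-1 = 4:
  S[X_1,X_1] = ((-3.6)·(-3.6) + (0.4)·(0.4) + (3.4)·(3.4) + (-3.6)·(-3.6) + (3.4)·(3.4)) / 4 = 49.2/4 = 12.3
  S[X_1,X_2] = ((-3.6)·(-0.8) + (0.4)·(-0.8) + (3.4)·(-2.8) + (-3.6)·(1.2) + (3.4)·(3.2)) / 4 = -0.4/4 = -0.1
  S[X_2,X_2] = ((-0.8)·(-0.8) + (-0.8)·(-0.8) + (-2.8)·(-2.8) + (1.2)·(1.2) + (3.2)·(3.2)) / 4 = 20.8/4 = 5.2
  S = [[12.3, -0.1],
 [-0.1, 5.2]].

Step 3 — invert S. det(S) = 12.3·5.2 - (-0.1)² = 63.95.
  S^{-1} = (1/det) · [[d, -b], [-b, a]] = [[0.0813, 0.0016],
 [0.0016, 0.1923]].

Step 4 — quadratic form (x̄ - mu_0)^T · S^{-1} · (x̄ - mu_0):
  S^{-1} · (x̄ - mu_0) = (0.1314, 0.1564),
  (x̄ - mu_0)^T · [...] = (1.6)·(0.1314) + (0.8)·(0.1564) = 0.3353.

Step 5 — scale by n: T² = 5 · 0.3353 = 1.6763.

T² ≈ 1.6763


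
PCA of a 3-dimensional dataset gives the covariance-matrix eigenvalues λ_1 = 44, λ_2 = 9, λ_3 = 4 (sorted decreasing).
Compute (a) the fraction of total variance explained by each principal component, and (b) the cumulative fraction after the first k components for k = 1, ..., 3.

Step 1 — total variance = trace(Sigma) = Σ λ_i = 44 + 9 + 4 = 57.

Step 2 — fraction explained by component i = λ_i / Σ λ:
  PC1: 44/57 = 0.7719
  PC2: 9/57 = 0.1579
  PC3: 4/57 = 0.0702

Step 3 — cumulative fraction after k components = (λ_1 + ... + λ_k) / Σ λ:
  k = 1: 44/57 = 0.7719
  k = 2: (44 + 9)/57 = 53/57 = 0.9298
  k = 3: (44 + 9 + 4)/57 = 57/57 = 1

Summary (fraction, with percent):

explained: PC1 0.7719 (77.19%), PC2 0.1579 (15.79%), PC3 0.0702 (7.02%);  cumulative: 0.7719, 0.9298, 1


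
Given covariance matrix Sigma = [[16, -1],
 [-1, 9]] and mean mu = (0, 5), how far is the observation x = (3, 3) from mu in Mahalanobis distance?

Step 1 — centre the observation: (x - mu) = (3, -2).

Step 2 — invert Sigma. det(Sigma) = 16·9 - (-1)² = 143.
  Sigma^{-1} = (1/det) · [[d, -b], [-b, a]] = [[0.0629, 0.007],
 [0.007, 0.1119]].

Step 3 — form the quadratic (x - mu)^T · Sigma^{-1} · (x - mu):
  Sigma^{-1} · (x - mu) = (0.1748, -0.2028).
  (x - mu)^T · [Sigma^{-1} · (x - mu)] = (3)·(0.1748) + (-2)·(-0.2028) = 0.9301.

Step 4 — take square root: d = √(0.9301) ≈ 0.9644.

d(x, mu) = √(0.9301) ≈ 0.9644


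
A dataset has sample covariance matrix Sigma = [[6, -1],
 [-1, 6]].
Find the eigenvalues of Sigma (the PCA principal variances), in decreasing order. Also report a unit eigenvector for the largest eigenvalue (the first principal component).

Step 1 — characteristic polynomial of 2×2 Sigma:
  det(Sigma - λI) = λ² - trace · λ + det = 0.
  trace = 6 + 6 = 12, det = 6·6 - (-1)² = 35.
Step 2 — discriminant:
  Δ = trace² - 4·det = 144 - 140 = 4.
Step 3 — eigenvalues:
  λ = (trace ± √Δ)/2 = (12 ± 2)/2,
  λ_1 = 7,  λ_2 = 5.

Step 4 — unit eigenvector for λ_1: solve (Sigma - λ_1 I)v = 0. First row:
  (6 - 7)·v_x + (-1)·v_y = 0, i.e. (-1)·v_x + (-1)·v_y = 0,
  so v ∝ (b, λ_1 - a) = (-1, 1); multiply by -1 so the first entry is positive: u = (1, -1).
  ||u|| = √((1)² + (-1)²) = √(2) ≈ 1.4142,
  v_1 = u/||u|| ≈ (0.7071, -0.7071) (||v_1|| = 1).

λ_1 = 7,  λ_2 = 5;  v_1 ≈ (0.7071, -0.7071)


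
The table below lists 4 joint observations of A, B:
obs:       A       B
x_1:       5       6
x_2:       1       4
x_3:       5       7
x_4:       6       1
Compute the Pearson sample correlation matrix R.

Step 1 — column means:
  mean(A) = (5 + 1 + 5 + 6) / 4 = 17/4 = 4.25
  mean(B) = (6 + 4 + 7 + 1) / 4 = 18/4 = 4.5

Step 2 — sample variances and covariances s[i,j] = (1/(n-1)) · Σ_k (x_{k,i} - mean_i) · (x_{k,j} - mean_j), with n-1 = 3:
  s[A,A] = ((0.75)·(0.75) + (-3.25)·(-3.25) + (0.75)·(0.75) + (1.75)·(1.75)) / 3 = 14.75/3 = 4.9167
  s[A,B] = ((0.75)·(1.5) + (-3.25)·(-0.5) + (0.75)·(2.5) + (1.75)·(-3.5)) / 3 = -1.5/3 = -0.5
  s[B,B] = ((1.5)·(1.5) + (-0.5)·(-0.5) + (2.5)·(2.5) + (-3.5)·(-3.5)) / 3 = 21/3 = 7
  Sample standard deviations s_i = √(s[i,i]):
  s(A) = √(4.9167) = 2.2174
  s(B) = √(7) = 2.6458

Step 3 — r_{ij} = s_{ij} / (s_i · s_j):
  r[A,A] = 1 (diagonal).
  r[A,B] = -0.5 / (2.2174 · 2.6458) = -0.5 / 5.8666 = -0.0852
  r[B,B] = 1 (diagonal).

R is symmetric with unit diagonal. Assembling:

R = [[1, -0.0852],
 [-0.0852, 1]]


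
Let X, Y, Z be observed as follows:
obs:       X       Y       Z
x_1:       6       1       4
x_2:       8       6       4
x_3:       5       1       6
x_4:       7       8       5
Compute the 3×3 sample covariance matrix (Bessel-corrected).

Step 1 — column means:
  mean(X) = (6 + 8 + 5 + 7) / 4 = 26/4 = 6.5
  mean(Y) = (1 + 6 + 1 + 8) / 4 = 16/4 = 4
  mean(Z) = (4 + 4 + 6 + 5) / 4 = 19/4 = 4.75

Step 2 — sample covariance S[i,j] = (1/(n-1)) · Σ_k (x_{k,i} - mean_i) · (x_{k,j} - mean_j), with n-1 = 3.
  S[X,X] = ((-0.5)·(-0.5) + (1.5)·(1.5) + (-1.5)·(-1.5) + (0.5)·(0.5)) / 3 = 5/3 = 1.6667
  S[X,Y] = ((-0.5)·(-3) + (1.5)·(2) + (-1.5)·(-3) + (0.5)·(4)) / 3 = 11/3 = 3.6667
  S[X,Z] = ((-0.5)·(-0.75) + (1.5)·(-0.75) + (-1.5)·(1.25) + (0.5)·(0.25)) / 3 = -2.5/3 = -0.8333
  S[Y,Y] = ((-3)·(-3) + (2)·(2) + (-3)·(-3) + (4)·(4)) / 3 = 38/3 = 12.6667
  S[Y,Z] = ((-3)·(-0.75) + (2)·(-0.75) + (-3)·(1.25) + (4)·(0.25)) / 3 = -2/3 = -0.6667
  S[Z,Z] = ((-0.75)·(-0.75) + (-0.75)·(-0.75) + (1.25)·(1.25) + (0.25)·(0.25)) / 3 = 2.75/3 = 0.9167

S is symmetric (S[j,i] = S[i,j]). Assembling:

S = [[1.6667, 3.6667, -0.8333],
 [3.6667, 12.6667, -0.6667],
 [-0.8333, -0.6667, 0.9167]]


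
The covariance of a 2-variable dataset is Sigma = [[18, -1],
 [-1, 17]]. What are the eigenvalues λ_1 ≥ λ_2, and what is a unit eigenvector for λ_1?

Step 1 — characteristic polynomial of 2×2 Sigma:
  det(Sigma - λI) = λ² - trace · λ + det = 0.
  trace = 18 + 17 = 35, det = 18·17 - (-1)² = 305.
Step 2 — discriminant:
  Δ = trace² - 4·det = 1225 - 1220 = 5.
Step 3 — eigenvalues:
  λ = (trace ± √Δ)/2 = (35 ± 2.2361)/2,
  λ_1 = 18.618,  λ_2 = 16.382.

Step 4 — unit eigenvector for λ_1: solve (Sigma - λ_1 I)v = 0. First row:
  (18 - 18.618)·v_x + (-1)·v_y = 0, i.e. (-0.618)·v_x + (-1)·v_y = 0,
  so v ∝ (b, λ_1 - a) = (-1, 0.618); multiply by -1 so the first entry is positive: u = (1, -0.618).
  ||u|| = √((1)² + (-0.618)²) = √(1.382) ≈ 1.1756,
  v_1 = u/||u|| ≈ (0.8507, -0.5257) (||v_1|| = 1).

λ_1 = 18.618,  λ_2 = 16.382;  v_1 ≈ (0.8507, -0.5257)


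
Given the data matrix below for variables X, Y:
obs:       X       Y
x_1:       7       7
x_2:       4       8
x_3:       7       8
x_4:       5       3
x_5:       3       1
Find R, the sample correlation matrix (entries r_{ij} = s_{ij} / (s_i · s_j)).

Step 1 — column means:
  mean(X) = (7 + 4 + 7 + 5 + 3) / 5 = 26/5 = 5.2
  mean(Y) = (7 + 8 + 8 + 3 + 1) / 5 = 27/5 = 5.4

Step 2 — sample variances and covariances s[i,j] = (1/(n-1)) · Σ_k (x_{k,i} - mean_i) · (x_{k,j} - mean_j), with n-1 = 4:
  s[X,X] = ((1.8)·(1.8) + (-1.2)·(-1.2) + (1.8)·(1.8) + (-0.2)·(-0.2) + (-2.2)·(-2.2)) / 4 = 12.8/4 = 3.2
  s[X,Y] = ((1.8)·(1.6) + (-1.2)·(2.6) + (1.8)·(2.6) + (-0.2)·(-2.4) + (-2.2)·(-4.4)) / 4 = 14.6/4 = 3.65
  s[Y,Y] = ((1.6)·(1.6) + (2.6)·(2.6) + (2.6)·(2.6) + (-2.4)·(-2.4) + (-4.4)·(-4.4)) / 4 = 41.2/4 = 10.3
  Sample standard deviations s_i = √(s[i,i]):
  s(X) = √(3.2) = 1.7889
  s(Y) = √(10.3) = 3.2094

Step 3 — r_{ij} = s_{ij} / (s_i · s_j):
  r[X,X] = 1 (diagonal).
  r[X,Y] = 3.65 / (1.7889 · 3.2094) = 3.65 / 5.7411 = 0.6358
  r[Y,Y] = 1 (diagonal).

R is symmetric with unit diagonal. Assembling:

R = [[1, 0.6358],
 [0.6358, 1]]


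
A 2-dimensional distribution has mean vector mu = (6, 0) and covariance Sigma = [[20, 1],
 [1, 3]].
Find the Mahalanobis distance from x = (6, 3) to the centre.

Step 1 — centre the observation: (x - mu) = (0, 3).

Step 2 — invert Sigma. det(Sigma) = 20·3 - (1)² = 59.
  Sigma^{-1} = (1/det) · [[d, -b], [-b, a]] = [[0.0508, -0.0169],
 [-0.0169, 0.339]].

Step 3 — form the quadratic (x - mu)^T · Sigma^{-1} · (x - mu):
  Sigma^{-1} · (x - mu) = (-0.0508, 1.0169).
  (x - mu)^T · [Sigma^{-1} · (x - mu)] = (0)·(-0.0508) + (3)·(1.0169) = 3.0508.

Step 4 — take square root: d = √(3.0508) ≈ 1.7467.

d(x, mu) = √(3.0508) ≈ 1.7467


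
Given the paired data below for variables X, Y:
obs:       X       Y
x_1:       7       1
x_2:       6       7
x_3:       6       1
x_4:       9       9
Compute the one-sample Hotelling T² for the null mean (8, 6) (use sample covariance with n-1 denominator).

Step 1 — sample mean vector:
  mean(X) = (7 + 6 + 6 + 9) / 4 = 28/4 = 7
  mean(Y) = (1 + 7 + 1 + 9) / 4 = 18/4 = 4.5
  x̄ = (7, 4.5),  deviation x̄ - mu_0 = (7, 4.5) - (8, 6) = (-1, -1.5).

Step 2 — sample covariance matrix, S[i,j] = (1/(n-1)) · Σ_k (x_{k,i} - mean_i) · (x_{k,j} - mean_j), divisor n-1 = 3:
  S[X,X] = ((0)·(0) + (-1)·(-1) + (-1)·(-1) + (2)·(2)) / 3 = 6/3 = 2
  S[X,Y] = ((0)·(-3.5) + (-1)·(2.5) + (-1)·(-3.5) + (2)·(4.5)) / 3 = 10/3 = 3.3333
  S[Y,Y] = ((-3.5)·(-3.5) + (2.5)·(2.5) + (-3.5)·(-3.5) + (4.5)·(4.5)) / 3 = 51/3 = 17
  S = [[2, 3.3333],
 [3.3333, 17]].

Step 3 — invert S. det(S) = 2·17 - (3.3333)² = 22.8889.
  S^{-1} = (1/det) · [[d, -b], [-b, a]] = [[0.7427, -0.1456],
 [-0.1456, 0.0874]].

Step 4 — quadratic form (x̄ - mu_0)^T · S^{-1} · (x̄ - mu_0):
  S^{-1} · (x̄ - mu_0) = (-0.5243, 0.0146),
  (x̄ - mu_0)^T · [...] = (-1)·(-0.5243) + (-1.5)·(0.0146) = 0.5024.

Step 5 — scale by n: T² = 4 · 0.5024 = 2.0097.

T² ≈ 2.0097


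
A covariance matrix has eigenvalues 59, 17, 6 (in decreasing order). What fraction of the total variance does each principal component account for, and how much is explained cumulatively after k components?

Step 1 — total variance = trace(Sigma) = Σ λ_i = 59 + 17 + 6 = 82.

Step 2 — fraction explained by component i = λ_i / Σ λ:
  PC1: 59/82 = 0.7195
  PC2: 17/82 = 0.2073
  PC3: 6/82 = 0.0732

Step 3 — cumulative fraction after k components = (λ_1 + ... + λ_k) / Σ λ:
  k = 1: 59/82 = 0.7195
  k = 2: (59 + 17)/82 = 76/82 = 0.9268
  k = 3: (59 + 17 + 6)/82 = 82/82 = 1

Summary (fraction, with percent):

explained: PC1 0.7195 (71.95%), PC2 0.2073 (20.73%), PC3 0.0732 (7.32%);  cumulative: 0.7195, 0.9268, 1


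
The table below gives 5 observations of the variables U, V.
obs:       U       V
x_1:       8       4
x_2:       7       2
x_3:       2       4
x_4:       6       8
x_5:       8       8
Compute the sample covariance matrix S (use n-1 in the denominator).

Step 1 — column means:
  mean(U) = (8 + 7 + 2 + 6 + 8) / 5 = 31/5 = 6.2
  mean(V) = (4 + 2 + 4 + 8 + 8) / 5 = 26/5 = 5.2

Step 2 — sample covariance S[i,j] = (1/(n-1)) · Σ_k (x_{k,i} - mean_i) · (x_{k,j} - mean_j), with n-1 = 4.
  S[U,U] = ((1.8)·(1.8) + (0.8)·(0.8) + (-4.2)·(-4.2) + (-0.2)·(-0.2) + (1.8)·(1.8)) / 4 = 24.8/4 = 6.2
  S[U,V] = ((1.8)·(-1.2) + (0.8)·(-3.2) + (-4.2)·(-1.2) + (-0.2)·(2.8) + (1.8)·(2.8)) / 4 = 4.8/4 = 1.2
  S[V,V] = ((-1.2)·(-1.2) + (-3.2)·(-3.2) + (-1.2)·(-1.2) + (2.8)·(2.8) + (2.8)·(2.8)) / 4 = 28.8/4 = 7.2

S is symmetric (S[j,i] = S[i,j]). Assembling:

S = [[6.2, 1.2],
 [1.2, 7.2]]


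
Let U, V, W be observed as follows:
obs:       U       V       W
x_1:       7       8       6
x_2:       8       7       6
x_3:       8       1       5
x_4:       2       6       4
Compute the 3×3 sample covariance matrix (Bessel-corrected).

Step 1 — column means:
  mean(U) = (7 + 8 + 8 + 2) / 4 = 25/4 = 6.25
  mean(V) = (8 + 7 + 1 + 6) / 4 = 22/4 = 5.5
  mean(W) = (6 + 6 + 5 + 4) / 4 = 21/4 = 5.25

Step 2 — sample covariance S[i,j] = (1/(n-1)) · Σ_k (x_{k,i} - mean_i) · (x_{k,j} - mean_j), with n-1 = 3.
  S[U,U] = ((0.75)·(0.75) + (1.75)·(1.75) + (1.75)·(1.75) + (-4.25)·(-4.25)) / 3 = 24.75/3 = 8.25
  S[U,V] = ((0.75)·(2.5) + (1.75)·(1.5) + (1.75)·(-4.5) + (-4.25)·(0.5)) / 3 = -5.5/3 = -1.8333
  S[U,W] = ((0.75)·(0.75) + (1.75)·(0.75) + (1.75)·(-0.25) + (-4.25)·(-1.25)) / 3 = 6.75/3 = 2.25
  S[V,V] = ((2.5)·(2.5) + (1.5)·(1.5) + (-4.5)·(-4.5) + (0.5)·(0.5)) / 3 = 29/3 = 9.6667
  S[V,W] = ((2.5)·(0.75) + (1.5)·(0.75) + (-4.5)·(-0.25) + (0.5)·(-1.25)) / 3 = 3.5/3 = 1.1667
  S[W,W] = ((0.75)·(0.75) + (0.75)·(0.75) + (-0.25)·(-0.25) + (-1.25)·(-1.25)) / 3 = 2.75/3 = 0.9167

S is symmetric (S[j,i] = S[i,j]). Assembling:

S = [[8.25, -1.8333, 2.25],
 [-1.8333, 9.6667, 1.1667],
 [2.25, 1.1667, 0.9167]]


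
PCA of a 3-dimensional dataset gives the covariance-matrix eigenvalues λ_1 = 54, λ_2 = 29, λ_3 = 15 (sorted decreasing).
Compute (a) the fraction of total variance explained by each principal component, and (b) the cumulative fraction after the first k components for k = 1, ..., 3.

Step 1 — total variance = trace(Sigma) = Σ λ_i = 54 + 29 + 15 = 98.

Step 2 — fraction explained by component i = λ_i / Σ λ:
  PC1: 54/98 = 0.551
  PC2: 29/98 = 0.2959
  PC3: 15/98 = 0.1531

Step 3 — cumulative fraction after k components = (λ_1 + ... + λ_k) / Σ λ:
  k = 1: 54/98 = 0.551
  k = 2: (54 + 29)/98 = 83/98 = 0.8469
  k = 3: (54 + 29 + 15)/98 = 98/98 = 1

Summary (fraction, with percent):

explained: PC1 0.551 (55.1%), PC2 0.2959 (29.59%), PC3 0.1531 (15.31%);  cumulative: 0.551, 0.8469, 1


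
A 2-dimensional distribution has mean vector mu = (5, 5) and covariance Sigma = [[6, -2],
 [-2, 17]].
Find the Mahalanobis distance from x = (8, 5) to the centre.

Step 1 — centre the observation: (x - mu) = (3, 0).

Step 2 — invert Sigma. det(Sigma) = 6·17 - (-2)² = 98.
  Sigma^{-1} = (1/det) · [[d, -b], [-b, a]] = [[0.1735, 0.0204],
 [0.0204, 0.0612]].

Step 3 — form the quadratic (x - mu)^T · Sigma^{-1} · (x - mu):
  Sigma^{-1} · (x - mu) = (0.5204, 0.0612).
  (x - mu)^T · [Sigma^{-1} · (x - mu)] = (3)·(0.5204) + (0)·(0.0612) = 1.5612.

Step 4 — take square root: d = √(1.5612) ≈ 1.2495.

d(x, mu) = √(1.5612) ≈ 1.2495


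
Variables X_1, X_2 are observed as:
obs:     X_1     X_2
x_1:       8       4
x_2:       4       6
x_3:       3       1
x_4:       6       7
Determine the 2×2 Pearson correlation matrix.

Step 1 — column means:
  mean(X_1) = (8 + 4 + 3 + 6) / 4 = 21/4 = 5.25
  mean(X_2) = (4 + 6 + 1 + 7) / 4 = 18/4 = 4.5

Step 2 — sample variances and covariances s[i,j] = (1/(n-1)) · Σ_k (x_{k,i} - mean_i) · (x_{k,j} - mean_j), with n-1 = 3:
  s[X_1,X_1] = ((2.75)·(2.75) + (-1.25)·(-1.25) + (-2.25)·(-2.25) + (0.75)·(0.75)) / 3 = 14.75/3 = 4.9167
  s[X_1,X_2] = ((2.75)·(-0.5) + (-1.25)·(1.5) + (-2.25)·(-3.5) + (0.75)·(2.5)) / 3 = 6.5/3 = 2.1667
  s[X_2,X_2] = ((-0.5)·(-0.5) + (1.5)·(1.5) + (-3.5)·(-3.5) + (2.5)·(2.5)) / 3 = 21/3 = 7
  Sample standard deviations s_i = √(s[i,i]):
  s(X_1) = √(4.9167) = 2.2174
  s(X_2) = √(7) = 2.6458

Step 3 — r_{ij} = s_{ij} / (s_i · s_j):
  r[X_1,X_1] = 1 (diagonal).
  r[X_1,X_2] = 2.1667 / (2.2174 · 2.6458) = 2.1667 / 5.8666 = 0.3693
  r[X_2,X_2] = 1 (diagonal).

R is symmetric with unit diagonal. Assembling:

R = [[1, 0.3693],
 [0.3693, 1]]


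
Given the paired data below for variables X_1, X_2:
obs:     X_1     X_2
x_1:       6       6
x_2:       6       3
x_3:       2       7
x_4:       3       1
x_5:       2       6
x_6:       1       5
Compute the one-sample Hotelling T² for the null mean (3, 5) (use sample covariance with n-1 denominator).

Step 1 — sample mean vector:
  mean(X_1) = (6 + 6 + 2 + 3 + 2 + 1) / 6 = 20/6 = 3.3333
  mean(X_2) = (6 + 3 + 7 + 1 + 6 + 5) / 6 = 28/6 = 4.6667
  x̄ = (3.3333, 4.6667),  deviation x̄ - mu_0 = (3.3333, 4.6667) - (3, 5) = (0.3333, -0.3333).

Step 2 — sample covariance matrix, S[i,j] = (1/(n-1)) · Σ_k (x_{k,i} - mean_i) · (x_{k,j} - mean_j), divisor n-1 = 5:
  S[X_1,X_1] = ((2.6667)·(2.6667) + (2.6667)·(2.6667) + (-1.3333)·(-1.3333) + (-0.3333)·(-0.3333) + (-1.3333)·(-1.3333) + (-2.3333)·(-2.3333)) / 5 = 23.3333/5 = 4.6667
  S[X_1,X_2] = ((2.6667)·(1.3333) + (2.6667)·(-1.6667) + (-1.3333)·(2.3333) + (-0.3333)·(-3.6667) + (-1.3333)·(1.3333) + (-2.3333)·(0.3333)) / 5 = -5.3333/5 = -1.0667
  S[X_2,X_2] = ((1.3333)·(1.3333) + (-1.6667)·(-1.6667) + (2.3333)·(2.3333) + (-3.6667)·(-3.6667) + (1.3333)·(1.3333) + (0.3333)·(0.3333)) / 5 = 25.3333/5 = 5.0667
  S = [[4.6667, -1.0667],
 [-1.0667, 5.0667]].

Step 3 — invert S. det(S) = 4.6667·5.0667 - (-1.0667)² = 22.5067.
  S^{-1} = (1/det) · [[d, -b], [-b, a]] = [[0.2251, 0.0474],
 [0.0474, 0.2073]].

Step 4 — quadratic form (x̄ - mu_0)^T · S^{-1} · (x̄ - mu_0):
  S^{-1} · (x̄ - mu_0) = (0.0592, -0.0533),
  (x̄ - mu_0)^T · [...] = (0.3333)·(0.0592) + (-0.3333)·(-0.0533) = 0.0375.

Step 5 — scale by n: T² = 6 · 0.0375 = 0.2251.

T² ≈ 0.2251


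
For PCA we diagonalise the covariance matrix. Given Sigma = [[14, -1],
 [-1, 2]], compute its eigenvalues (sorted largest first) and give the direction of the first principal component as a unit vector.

Step 1 — characteristic polynomial of 2×2 Sigma:
  det(Sigma - λI) = λ² - trace · λ + det = 0.
  trace = 14 + 2 = 16, det = 14·2 - (-1)² = 27.
Step 2 — discriminant:
  Δ = trace² - 4·det = 256 - 108 = 148.
Step 3 — eigenvalues:
  λ = (trace ± √Δ)/2 = (16 ± 12.1655)/2,
  λ_1 = 14.0828,  λ_2 = 1.9172.

Step 4 — unit eigenvector for λ_1: solve (Sigma - λ_1 I)v = 0. First row:
  (14 - 14.0828)·v_x + (-1)·v_y = 0, i.e. (-0.0828)·v_x + (-1)·v_y = 0,
  so v ∝ (b, λ_1 - a) = (-1, 0.0828); multiply by -1 so the first entry is positive: u = (1, -0.0828).
  ||u|| = √((1)² + (-0.0828)²) = √(1.0068) ≈ 1.0034,
  v_1 = u/||u|| ≈ (0.9966, -0.0825) (||v_1|| = 1).

λ_1 = 14.0828,  λ_2 = 1.9172;  v_1 ≈ (0.9966, -0.0825)


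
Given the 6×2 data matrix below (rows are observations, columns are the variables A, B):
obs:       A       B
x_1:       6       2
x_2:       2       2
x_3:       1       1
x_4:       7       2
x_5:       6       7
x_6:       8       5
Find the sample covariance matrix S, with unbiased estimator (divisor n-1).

Step 1 — column means:
  mean(A) = (6 + 2 + 1 + 7 + 6 + 8) / 6 = 30/6 = 5
  mean(B) = (2 + 2 + 1 + 2 + 7 + 5) / 6 = 19/6 = 3.1667

Step 2 — sample covariance S[i,j] = (1/(n-1)) · Σ_k (x_{k,i} - mean_i) · (x_{k,j} - mean_j), with n-1 = 5.
  S[A,A] = ((1)·(1) + (-3)·(-3) + (-4)·(-4) + (2)·(2) + (1)·(1) + (3)·(3)) / 5 = 40/5 = 8
  S[A,B] = ((1)·(-1.1667) + (-3)·(-1.1667) + (-4)·(-2.1667) + (2)·(-1.1667) + (1)·(3.8333) + (3)·(1.8333)) / 5 = 18/5 = 3.6
  S[B,B] = ((-1.1667)·(-1.1667) + (-1.1667)·(-1.1667) + (-2.1667)·(-2.1667) + (-1.1667)·(-1.1667) + (3.8333)·(3.8333) + (1.8333)·(1.8333)) / 5 = 26.8333/5 = 5.3667

S is symmetric (S[j,i] = S[i,j]). Assembling:

S = [[8, 3.6],
 [3.6, 5.3667]]


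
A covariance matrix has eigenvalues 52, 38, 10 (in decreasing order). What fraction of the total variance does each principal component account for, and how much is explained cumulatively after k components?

Step 1 — total variance = trace(Sigma) = Σ λ_i = 52 + 38 + 10 = 100.

Step 2 — fraction explained by component i = λ_i / Σ λ:
  PC1: 52/100 = 0.52
  PC2: 38/100 = 0.38
  PC3: 10/100 = 0.1

Step 3 — cumulative fraction after k components = (λ_1 + ... + λ_k) / Σ λ:
  k = 1: 52/100 = 0.52
  k = 2: (52 + 38)/100 = 90/100 = 0.9
  k = 3: (52 + 38 + 10)/100 = 100/100 = 1

Summary (fraction, with percent):

explained: PC1 0.52 (52%), PC2 0.38 (38%), PC3 0.1 (10%);  cumulative: 0.52, 0.9, 1


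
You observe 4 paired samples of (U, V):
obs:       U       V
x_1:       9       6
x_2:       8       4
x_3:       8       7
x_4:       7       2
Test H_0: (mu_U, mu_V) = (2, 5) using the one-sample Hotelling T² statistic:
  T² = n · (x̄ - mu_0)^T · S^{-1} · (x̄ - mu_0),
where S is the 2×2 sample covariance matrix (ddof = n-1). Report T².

Step 1 — sample mean vector:
  mean(U) = (9 + 8 + 8 + 7) / 4 = 32/4 = 8
  mean(V) = (6 + 4 + 7 + 2) / 4 = 19/4 = 4.75
  x̄ = (8, 4.75),  deviation x̄ - mu_0 = (8, 4.75) - (2, 5) = (6, -0.25).

Step 2 — sample covariance matrix, S[i,j] = (1/(n-1)) · Σ_k (x_{k,i} - mean_i) · (x_{k,j} - mean_j), divisor n-1 = 3:
  S[U,U] = ((1)·(1) + (0)·(0) + (0)·(0) + (-1)·(-1)) / 3 = 2/3 = 0.6667
  S[U,V] = ((1)·(1.25) + (0)·(-0.75) + (0)·(2.25) + (-1)·(-2.75)) / 3 = 4/3 = 1.3333
  S[V,V] = ((1.25)·(1.25) + (-0.75)·(-0.75) + (2.25)·(2.25) + (-2.75)·(-2.75)) / 3 = 14.75/3 = 4.9167
  S = [[0.6667, 1.3333],
 [1.3333, 4.9167]].

Step 3 — invert S. det(S) = 0.6667·4.9167 - (1.3333)² = 1.5.
  S^{-1} = (1/det) · [[d, -b], [-b, a]] = [[3.2778, -0.8889],
 [-0.8889, 0.4444]].

Step 4 — quadratic form (x̄ - mu_0)^T · S^{-1} · (x̄ - mu_0):
  S^{-1} · (x̄ - mu_0) = (19.8889, -5.4444),
  (x̄ - mu_0)^T · [...] = (6)·(19.8889) + (-0.25)·(-5.4444) = 120.6944.

Step 5 — scale by n: T² = 4 · 120.6944 = 482.7778.

T² ≈ 482.7778


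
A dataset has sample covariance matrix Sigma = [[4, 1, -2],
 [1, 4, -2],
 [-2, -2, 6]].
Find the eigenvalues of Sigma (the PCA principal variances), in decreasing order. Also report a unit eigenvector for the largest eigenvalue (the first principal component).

Step 1 — characteristic polynomial p(λ) = det(λI - Sigma) = λ³ - tr·λ² + c_1·λ - det, where tr = trace, c_1 = sum of the principal 2×2 minors, det = det(Sigma):
  tr = 4 + 4 + 6 = 14,
  c_1 = (4·4 - (1)²) + (4·6 - (-2)²) + (4·6 - (-2)²) = 15 + 20 + 20 = 55,
  det = 4·(4·6 - (-2)²) - (1)·((1)·6 - (-2)·(-2)) + (-2)·((1)·(-2) - 4·(-2)) = 4·(20) - (1)·(2) + (-2)·(6) = 66.
  So p(λ) = λ³ - 14λ² + 55λ - 66.
Step 2 — look for an integer root (rational root theorem: any rational root is an integer divisor of 66). Testing λ = 3:
  p(3) = 27 - 126 + 165 - 66 = 0  ✓
  Dividing out (λ - 3): p(λ) = (λ - 3)(λ² - 11λ + 22).
Step 3 — remaining eigenvalues from the quadratic λ² - 11λ + 22 = 0:
  Δ = 11² - 4·22 = 121 - 88 = 33,  λ = (11 ± √33)/2 = (11 ± 5.7446)/2 ≈ 8.3723 or 2.6277.
  Sorted: λ_1 = 8.3723,  λ_2 = 3,  λ_3 = 2.6277  (check: sum = 14 = tr ✓).

Step 4 — unit eigenvector for λ_1 ≈ 8.3723: v spans the null space of (Sigma - λ_1 I), whose rows are
  r_1 = (-4.3723, 1, -2),  r_2 = (1, -4.3723, -2),  r_3 = (-2, -2, -2.3723).
  v is orthogonal to every row, so take v ∝ r_1 × r_2 = ((1)·(-2) - (-2)·(-4.3723), (-2)·(1) - (-4.3723)·(-2), (-4.3723)·(-4.3723) - (1)·(1)) ≈ (-10.7446, -10.7446, 18.1168).
  Rescale (multiply by -1 so the first nonzero entry is positive): u = (10.7446, 10.7446, -18.1168).
  ||u|| = √((10.7446)² + (10.7446)² + (-18.1168)²) = √(559.1113) ≈ 23.6455,  v_1 = u/||u|| ≈ (0.4544, 0.4544, -0.7662) (||v_1|| = 1).

λ_1 = 8.3723,  λ_2 = 3,  λ_3 = 2.6277;  v_1 ≈ (0.4544, 0.4544, -0.7662)


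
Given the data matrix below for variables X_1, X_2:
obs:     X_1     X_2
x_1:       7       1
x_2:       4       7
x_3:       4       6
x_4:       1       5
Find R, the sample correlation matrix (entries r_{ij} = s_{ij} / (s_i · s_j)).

Step 1 — column means:
  mean(X_1) = (7 + 4 + 4 + 1) / 4 = 16/4 = 4
  mean(X_2) = (1 + 7 + 6 + 5) / 4 = 19/4 = 4.75

Step 2 — sample variances and covariances s[i,j] = (1/(n-1)) · Σ_k (x_{k,i} - mean_i) · (x_{k,j} - mean_j), with n-1 = 3:
  s[X_1,X_1] = ((3)·(3) + (0)·(0) + (0)·(0) + (-3)·(-3)) / 3 = 18/3 = 6
  s[X_1,X_2] = ((3)·(-3.75) + (0)·(2.25) + (0)·(1.25) + (-3)·(0.25)) / 3 = -12/3 = -4
  s[X_2,X_2] = ((-3.75)·(-3.75) + (2.25)·(2.25) + (1.25)·(1.25) + (0.25)·(0.25)) / 3 = 20.75/3 = 6.9167
  Sample standard deviations s_i = √(s[i,i]):
  s(X_1) = √(6) = 2.4495
  s(X_2) = √(6.9167) = 2.63

Step 3 — r_{ij} = s_{ij} / (s_i · s_j):
  r[X_1,X_1] = 1 (diagonal).
  r[X_1,X_2] = -4 / (2.4495 · 2.63) = -4 / 6.442 = -0.6209
  r[X_2,X_2] = 1 (diagonal).

R is symmetric with unit diagonal. Assembling:

R = [[1, -0.6209],
 [-0.6209, 1]]


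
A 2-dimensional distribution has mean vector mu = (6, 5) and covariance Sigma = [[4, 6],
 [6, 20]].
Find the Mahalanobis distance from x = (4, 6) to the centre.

Step 1 — centre the observation: (x - mu) = (-2, 1).

Step 2 — invert Sigma. det(Sigma) = 4·20 - (6)² = 44.
  Sigma^{-1} = (1/det) · [[d, -b], [-b, a]] = [[0.4545, -0.1364],
 [-0.1364, 0.0909]].

Step 3 — form the quadratic (x - mu)^T · Sigma^{-1} · (x - mu):
  Sigma^{-1} · (x - mu) = (-1.0455, 0.3636).
  (x - mu)^T · [Sigma^{-1} · (x - mu)] = (-2)·(-1.0455) + (1)·(0.3636) = 2.4545.

Step 4 — take square root: d = √(2.4545) ≈ 1.5667.

d(x, mu) = √(2.4545) ≈ 1.5667


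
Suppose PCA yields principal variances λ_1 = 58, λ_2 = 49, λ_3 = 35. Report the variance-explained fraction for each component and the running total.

Step 1 — total variance = trace(Sigma) = Σ λ_i = 58 + 49 + 35 = 142.

Step 2 — fraction explained by component i = λ_i / Σ λ:
  PC1: 58/142 = 0.4085
  PC2: 49/142 = 0.3451
  PC3: 35/142 = 0.2465

Step 3 — cumulative fraction after k components = (λ_1 + ... + λ_k) / Σ λ:
  k = 1: 58/142 = 0.4085
  k = 2: (58 + 49)/142 = 107/142 = 0.7535
  k = 3: (58 + 49 + 35)/142 = 142/142 = 1

Summary (fraction, with percent):

explained: PC1 0.4085 (40.85%), PC2 0.3451 (34.51%), PC3 0.2465 (24.65%);  cumulative: 0.4085, 0.7535, 1


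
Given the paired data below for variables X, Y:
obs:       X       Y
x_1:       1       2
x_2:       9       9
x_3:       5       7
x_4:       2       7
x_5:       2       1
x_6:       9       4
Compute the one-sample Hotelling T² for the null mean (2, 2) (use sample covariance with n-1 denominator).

Step 1 — sample mean vector:
  mean(X) = (1 + 9 + 5 + 2 + 2 + 9) / 6 = 28/6 = 4.6667
  mean(Y) = (2 + 9 + 7 + 7 + 1 + 4) / 6 = 30/6 = 5
  x̄ = (4.6667, 5),  deviation x̄ - mu_0 = (4.6667, 5) - (2, 2) = (2.6667, 3).

Step 2 — sample covariance matrix, S[i,j] = (1/(n-1)) · Σ_k (x_{k,i} - mean_i) · (x_{k,j} - mean_j), divisor n-1 = 5:
  S[X,X] = ((-3.6667)·(-3.6667) + (4.3333)·(4.3333) + (0.3333)·(0.3333) + (-2.6667)·(-2.6667) + (-2.6667)·(-2.6667) + (4.3333)·(4.3333)) / 5 = 65.3333/5 = 13.0667
  S[X,Y] = ((-3.6667)·(-3) + (4.3333)·(4) + (0.3333)·(2) + (-2.6667)·(2) + (-2.6667)·(-4) + (4.3333)·(-1)) / 5 = 30/5 = 6
  S[Y,Y] = ((-3)·(-3) + (4)·(4) + (2)·(2) + (2)·(2) + (-4)·(-4) + (-1)·(-1)) / 5 = 50/5 = 10
  S = [[13.0667, 6],
 [6, 10]].

Step 3 — invert S. det(S) = 13.0667·10 - (6)² = 94.6667.
  S^{-1} = (1/det) · [[d, -b], [-b, a]] = [[0.1056, -0.0634],
 [-0.0634, 0.138]].

Step 4 — quadratic form (x̄ - mu_0)^T · S^{-1} · (x̄ - mu_0):
  S^{-1} · (x̄ - mu_0) = (0.0915, 0.2451),
  (x̄ - mu_0)^T · [...] = (2.6667)·(0.0915) + (3)·(0.2451) = 0.9793.

Step 5 — scale by n: T² = 6 · 0.9793 = 5.8761.

T² ≈ 5.8761


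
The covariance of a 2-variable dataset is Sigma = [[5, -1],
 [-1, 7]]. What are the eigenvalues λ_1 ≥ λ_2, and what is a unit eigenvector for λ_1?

Step 1 — characteristic polynomial of 2×2 Sigma:
  det(Sigma - λI) = λ² - trace · λ + det = 0.
  trace = 5 + 7 = 12, det = 5·7 - (-1)² = 34.
Step 2 — discriminant:
  Δ = trace² - 4·det = 144 - 136 = 8.
Step 3 — eigenvalues:
  λ = (trace ± √Δ)/2 = (12 ± 2.8284)/2,
  λ_1 = 7.4142,  λ_2 = 4.5858.

Step 4 — unit eigenvector for λ_1: solve (Sigma - λ_1 I)v = 0. First row:
  (5 - 7.4142)·v_x + (-1)·v_y = 0, i.e. (-2.4142)·v_x + (-1)·v_y = 0,
  so v ∝ (b, λ_1 - a) = (-1, 2.4142); multiply by -1 so the first entry is positive: u = (1, -2.4142).
  ||u|| = √((1)² + (-2.4142)²) = √(6.8284) ≈ 2.6131,
  v_1 = u/||u|| ≈ (0.3827, -0.9239) (||v_1|| = 1).

λ_1 = 7.4142,  λ_2 = 4.5858;  v_1 ≈ (0.3827, -0.9239)


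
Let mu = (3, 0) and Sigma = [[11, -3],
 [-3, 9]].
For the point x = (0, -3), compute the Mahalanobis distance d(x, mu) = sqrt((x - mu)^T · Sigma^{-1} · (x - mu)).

Step 1 — centre the observation: (x - mu) = (-3, -3).

Step 2 — invert Sigma. det(Sigma) = 11·9 - (-3)² = 90.
  Sigma^{-1} = (1/det) · [[d, -b], [-b, a]] = [[0.1, 0.0333],
 [0.0333, 0.1222]].

Step 3 — form the quadratic (x - mu)^T · Sigma^{-1} · (x - mu):
  Sigma^{-1} · (x - mu) = (-0.4, -0.4667).
  (x - mu)^T · [Sigma^{-1} · (x - mu)] = (-3)·(-0.4) + (-3)·(-0.4667) = 2.6.

Step 4 — take square root: d = √(2.6) ≈ 1.6125.

d(x, mu) = √(2.6) ≈ 1.6125


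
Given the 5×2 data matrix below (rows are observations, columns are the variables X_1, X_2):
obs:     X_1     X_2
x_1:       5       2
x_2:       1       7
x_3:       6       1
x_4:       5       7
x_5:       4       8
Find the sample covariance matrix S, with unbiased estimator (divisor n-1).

Step 1 — column means:
  mean(X_1) = (5 + 1 + 6 + 5 + 4) / 5 = 21/5 = 4.2
  mean(X_2) = (2 + 7 + 1 + 7 + 8) / 5 = 25/5 = 5

Step 2 — sample covariance S[i,j] = (1/(n-1)) · Σ_k (x_{k,i} - mean_i) · (x_{k,j} - mean_j), with n-1 = 4.
  S[X_1,X_1] = ((0.8)·(0.8) + (-3.2)·(-3.2) + (1.8)·(1.8) + (0.8)·(0.8) + (-0.2)·(-0.2)) / 4 = 14.8/4 = 3.7
  S[X_1,X_2] = ((0.8)·(-3) + (-3.2)·(2) + (1.8)·(-4) + (0.8)·(2) + (-0.2)·(3)) / 4 = -15/4 = -3.75
  S[X_2,X_2] = ((-3)·(-3) + (2)·(2) + (-4)·(-4) + (2)·(2) + (3)·(3)) / 4 = 42/4 = 10.5

S is symmetric (S[j,i] = S[i,j]). Assembling:

S = [[3.7, -3.75],
 [-3.75, 10.5]]


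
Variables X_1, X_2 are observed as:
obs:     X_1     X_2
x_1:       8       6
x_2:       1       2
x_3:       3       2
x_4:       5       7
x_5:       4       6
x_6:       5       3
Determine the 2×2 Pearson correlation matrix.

Step 1 — column means:
  mean(X_1) = (8 + 1 + 3 + 5 + 4 + 5) / 6 = 26/6 = 4.3333
  mean(X_2) = (6 + 2 + 2 + 7 + 6 + 3) / 6 = 26/6 = 4.3333

Step 2 — sample variances and covariances s[i,j] = (1/(n-1)) · Σ_k (x_{k,i} - mean_i) · (x_{k,j} - mean_j), with n-1 = 5:
  s[X_1,X_1] = ((3.6667)·(3.6667) + (-3.3333)·(-3.3333) + (-1.3333)·(-1.3333) + (0.6667)·(0.6667) + (-0.3333)·(-0.3333) + (0.6667)·(0.6667)) / 5 = 27.3333/5 = 5.4667
  s[X_1,X_2] = ((3.6667)·(1.6667) + (-3.3333)·(-2.3333) + (-1.3333)·(-2.3333) + (0.6667)·(2.6667) + (-0.3333)·(1.6667) + (0.6667)·(-1.3333)) / 5 = 17.3333/5 = 3.4667
  s[X_2,X_2] = ((1.6667)·(1.6667) + (-2.3333)·(-2.3333) + (-2.3333)·(-2.3333) + (2.6667)·(2.6667) + (1.6667)·(1.6667) + (-1.3333)·(-1.3333)) / 5 = 25.3333/5 = 5.0667
  Sample standard deviations s_i = √(s[i,i]):
  s(X_1) = √(5.4667) = 2.3381
  s(X_2) = √(5.0667) = 2.2509

Step 3 — r_{ij} = s_{ij} / (s_i · s_j):
  r[X_1,X_1] = 1 (diagonal).
  r[X_1,X_2] = 3.4667 / (2.3381 · 2.2509) = 3.4667 / 5.2629 = 0.6587
  r[X_2,X_2] = 1 (diagonal).

R is symmetric with unit diagonal. Assembling:

R = [[1, 0.6587],
 [0.6587, 1]]


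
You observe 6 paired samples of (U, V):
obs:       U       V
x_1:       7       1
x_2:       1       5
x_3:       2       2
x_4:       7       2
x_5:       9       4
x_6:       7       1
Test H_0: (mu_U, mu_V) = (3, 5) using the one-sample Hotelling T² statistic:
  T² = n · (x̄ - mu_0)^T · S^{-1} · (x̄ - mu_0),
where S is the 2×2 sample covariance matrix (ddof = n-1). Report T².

Step 1 — sample mean vector:
  mean(U) = (7 + 1 + 2 + 7 + 9 + 7) / 6 = 33/6 = 5.5
  mean(V) = (1 + 5 + 2 + 2 + 4 + 1) / 6 = 15/6 = 2.5
  x̄ = (5.5, 2.5),  deviation x̄ - mu_0 = (5.5, 2.5) - (3, 5) = (2.5, -2.5).

Step 2 — sample covariance matrix, S[i,j] = (1/(n-1)) · Σ_k (x_{k,i} - mean_i) · (x_{k,j} - mean_j), divisor n-1 = 5:
  S[U,U] = ((1.5)·(1.5) + (-4.5)·(-4.5) + (-3.5)·(-3.5) + (1.5)·(1.5) + (3.5)·(3.5) + (1.5)·(1.5)) / 5 = 51.5/5 = 10.3
  S[U,V] = ((1.5)·(-1.5) + (-4.5)·(2.5) + (-3.5)·(-0.5) + (1.5)·(-0.5) + (3.5)·(1.5) + (1.5)·(-1.5)) / 5 = -9.5/5 = -1.9
  S[V,V] = ((-1.5)·(-1.5) + (2.5)·(2.5) + (-0.5)·(-0.5) + (-0.5)·(-0.5) + (1.5)·(1.5) + (-1.5)·(-1.5)) / 5 = 13.5/5 = 2.7
  S = [[10.3, -1.9],
 [-1.9, 2.7]].

Step 3 — invert S. det(S) = 10.3·2.7 - (-1.9)² = 24.2.
  S^{-1} = (1/det) · [[d, -b], [-b, a]] = [[0.1116, 0.0785],
 [0.0785, 0.4256]].

Step 4 — quadratic form (x̄ - mu_0)^T · S^{-1} · (x̄ - mu_0):
  S^{-1} · (x̄ - mu_0) = (0.0826, -0.8678),
  (x̄ - mu_0)^T · [...] = (2.5)·(0.0826) + (-2.5)·(-0.8678) = 2.376.

Step 5 — scale by n: T² = 6 · 2.376 = 14.2562.

T² ≈ 14.2562


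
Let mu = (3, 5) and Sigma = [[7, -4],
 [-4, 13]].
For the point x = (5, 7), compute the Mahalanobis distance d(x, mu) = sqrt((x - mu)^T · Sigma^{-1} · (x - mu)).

Step 1 — centre the observation: (x - mu) = (2, 2).

Step 2 — invert Sigma. det(Sigma) = 7·13 - (-4)² = 75.
  Sigma^{-1} = (1/det) · [[d, -b], [-b, a]] = [[0.1733, 0.0533],
 [0.0533, 0.0933]].

Step 3 — form the quadratic (x - mu)^T · Sigma^{-1} · (x - mu):
  Sigma^{-1} · (x - mu) = (0.4533, 0.2933).
  (x - mu)^T · [Sigma^{-1} · (x - mu)] = (2)·(0.4533) + (2)·(0.2933) = 1.4933.

Step 4 — take square root: d = √(1.4933) ≈ 1.222.

d(x, mu) = √(1.4933) ≈ 1.222


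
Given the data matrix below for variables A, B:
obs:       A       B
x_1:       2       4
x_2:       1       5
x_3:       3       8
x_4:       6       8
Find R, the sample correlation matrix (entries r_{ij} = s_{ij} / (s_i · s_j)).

Step 1 — column means:
  mean(A) = (2 + 1 + 3 + 6) / 4 = 12/4 = 3
  mean(B) = (4 + 5 + 8 + 8) / 4 = 25/4 = 6.25

Step 2 — sample variances and covariances s[i,j] = (1/(n-1)) · Σ_k (x_{k,i} - mean_i) · (x_{k,j} - mean_j), with n-1 = 3:
  s[A,A] = ((-1)·(-1) + (-2)·(-2) + (0)·(0) + (3)·(3)) / 3 = 14/3 = 4.6667
  s[A,B] = ((-1)·(-2.25) + (-2)·(-1.25) + (0)·(1.75) + (3)·(1.75)) / 3 = 10/3 = 3.3333
  s[B,B] = ((-2.25)·(-2.25) + (-1.25)·(-1.25) + (1.75)·(1.75) + (1.75)·(1.75)) / 3 = 12.75/3 = 4.25
  Sample standard deviations s_i = √(s[i,i]):
  s(A) = √(4.6667) = 2.1602
  s(B) = √(4.25) = 2.0616

Step 3 — r_{ij} = s_{ij} / (s_i · s_j):
  r[A,A] = 1 (diagonal).
  r[A,B] = 3.3333 / (2.1602 · 2.0616) = 3.3333 / 4.4535 = 0.7485
  r[B,B] = 1 (diagonal).

R is symmetric with unit diagonal. Assembling:

R = [[1, 0.7485],
 [0.7485, 1]]


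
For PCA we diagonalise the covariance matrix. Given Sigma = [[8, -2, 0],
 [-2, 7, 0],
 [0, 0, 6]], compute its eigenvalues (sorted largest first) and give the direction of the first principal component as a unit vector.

Step 1 — characteristic polynomial p(λ) = det(λI - Sigma) = λ³ - tr·λ² + c_1·λ - det, where tr = trace, c_1 = sum of the principal 2×2 minors, det = det(Sigma):
  tr = 8 + 7 + 6 = 21,
  c_1 = (8·7 - (-2)²) + (8·6 - (0)²) + (7·6 - (0)²) = 52 + 48 + 42 = 142,
  det = 8·(7·6 - (0)²) - (-2)·((-2)·6 - (0)·(0)) + (0)·((-2)·(0) - 7·(0)) = 8·(42) - (-2)·(-12) + (0)·(0) = 312.
  So p(λ) = λ³ - 21λ² + 142λ - 312.
Step 2 — look for an integer root (rational root theorem: any rational root is an integer divisor of 312). Testing λ = 6:
  p(6) = 216 - 756 + 852 - 312 = 0  ✓
  Dividing out (λ - 6): p(λ) = (λ - 6)(λ² - 15λ + 52).
Step 3 — remaining eigenvalues from the quadratic λ² - 15λ + 52 = 0:
  Δ = 15² - 4·52 = 225 - 208 = 17,  λ = (15 ± √17)/2 = (15 ± 4.1231)/2 ≈ 9.5616 or 5.4384.
  Sorted: λ_1 = 9.5616,  λ_2 = 6,  λ_3 = 5.4384  (check: sum = 21 = tr ✓).

Step 4 — unit eigenvector for λ_1 ≈ 9.5616: v spans the null space of (Sigma - λ_1 I), whose rows are
  r_1 = (-1.5616, -2, 0),  r_2 = (-2, -2.5616, 0),  r_3 = (0, 0, -3.5616).
  v is orthogonal to every row, so take v ∝ r_1 × r_3 = ((-2)·(-3.5616) - (0)·(0), (0)·(0) - (-1.5616)·(-3.5616), (-1.5616)·(0) - (-2)·(0)) ≈ (7.1231, -5.5616, 0).
  Let u = (7.1231, -5.5616, 0).
  ||u|| = √((7.1231)² + (-5.5616)² + (0)²) = √(81.6695) ≈ 9.0371,  v_1 = u/||u|| ≈ (0.7882, -0.6154, 0) (||v_1|| = 1).

λ_1 = 9.5616,  λ_2 = 6,  λ_3 = 5.4384;  v_1 ≈ (0.7882, -0.6154, 0)


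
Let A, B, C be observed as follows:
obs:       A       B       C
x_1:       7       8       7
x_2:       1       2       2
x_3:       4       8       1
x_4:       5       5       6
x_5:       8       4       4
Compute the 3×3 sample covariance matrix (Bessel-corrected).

Step 1 — column means:
  mean(A) = (7 + 1 + 4 + 5 + 8) / 5 = 25/5 = 5
  mean(B) = (8 + 2 + 8 + 5 + 4) / 5 = 27/5 = 5.4
  mean(C) = (7 + 2 + 1 + 6 + 4) / 5 = 20/5 = 4

Step 2 — sample covariance S[i,j] = (1/(n-1)) · Σ_k (x_{k,i} - mean_i) · (x_{k,j} - mean_j), with n-1 = 4.
  S[A,A] = ((2)·(2) + (-4)·(-4) + (-1)·(-1) + (0)·(0) + (3)·(3)) / 4 = 30/4 = 7.5
  S[A,B] = ((2)·(2.6) + (-4)·(-3.4) + (-1)·(2.6) + (0)·(-0.4) + (3)·(-1.4)) / 4 = 12/4 = 3
  S[A,C] = ((2)·(3) + (-4)·(-2) + (-1)·(-3) + (0)·(2) + (3)·(0)) / 4 = 17/4 = 4.25
  S[B,B] = ((2.6)·(2.6) + (-3.4)·(-3.4) + (2.6)·(2.6) + (-0.4)·(-0.4) + (-1.4)·(-1.4)) / 4 = 27.2/4 = 6.8
  S[B,C] = ((2.6)·(3) + (-3.4)·(-2) + (2.6)·(-3) + (-0.4)·(2) + (-1.4)·(0)) / 4 = 6/4 = 1.5
  S[C,C] = ((3)·(3) + (-2)·(-2) + (-3)·(-3) + (2)·(2) + (0)·(0)) / 4 = 26/4 = 6.5

S is symmetric (S[j,i] = S[i,j]). Assembling:

S = [[7.5, 3, 4.25],
 [3, 6.8, 1.5],
 [4.25, 1.5, 6.5]]


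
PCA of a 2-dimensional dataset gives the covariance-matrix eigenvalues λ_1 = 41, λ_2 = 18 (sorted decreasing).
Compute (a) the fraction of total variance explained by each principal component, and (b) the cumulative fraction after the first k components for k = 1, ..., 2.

Step 1 — total variance = trace(Sigma) = Σ λ_i = 41 + 18 = 59.

Step 2 — fraction explained by component i = λ_i / Σ λ:
  PC1: 41/59 = 0.6949
  PC2: 18/59 = 0.3051

Step 3 — cumulative fraction after k components = (λ_1 + ... + λ_k) / Σ λ:
  k = 1: 41/59 = 0.6949
  k = 2: (41 + 18)/59 = 59/59 = 1

Summary (fraction, with percent):

explained: PC1 0.6949 (69.49%), PC2 0.3051 (30.51%);  cumulative: 0.6949, 1


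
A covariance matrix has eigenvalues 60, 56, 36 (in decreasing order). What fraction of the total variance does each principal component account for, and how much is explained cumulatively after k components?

Step 1 — total variance = trace(Sigma) = Σ λ_i = 60 + 56 + 36 = 152.

Step 2 — fraction explained by component i = λ_i / Σ λ:
  PC1: 60/152 = 0.3947
  PC2: 56/152 = 0.3684
  PC3: 36/152 = 0.2368

Step 3 — cumulative fraction after k components = (λ_1 + ... + λ_k) / Σ λ:
  k = 1: 60/152 = 0.3947
  k = 2: (60 + 56)/152 = 116/152 = 0.7632
  k = 3: (60 + 56 + 36)/152 = 152/152 = 1

Summary (fraction, with percent):

explained: PC1 0.3947 (39.47%), PC2 0.3684 (36.84%), PC3 0.2368 (23.68%);  cumulative: 0.3947, 0.7632, 1
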